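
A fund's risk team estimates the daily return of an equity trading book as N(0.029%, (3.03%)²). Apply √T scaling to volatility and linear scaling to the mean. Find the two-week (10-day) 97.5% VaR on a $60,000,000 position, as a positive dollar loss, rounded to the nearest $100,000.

$11,100,000

At 97.5%, z = 1.960.
σ_{10d} = 3.03% × √10 = 9.582%; μ_{10d} = 10 × 0.029% = 0.290%.
VaR = −(0.290%) + 1.960 × 9.582% = 18.491%.
On $60,000,000: 0.18491 × $60,000,000 = $11,094,600.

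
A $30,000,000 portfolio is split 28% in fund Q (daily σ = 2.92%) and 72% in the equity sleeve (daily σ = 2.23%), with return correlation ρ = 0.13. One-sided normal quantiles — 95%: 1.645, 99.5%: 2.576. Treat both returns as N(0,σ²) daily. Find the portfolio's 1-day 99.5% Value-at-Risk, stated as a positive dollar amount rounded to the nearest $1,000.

σ_p² = 0.28²·2.92² + 0.72²·2.23² + 2·0.13·0.28·0.72·2.92·2.23 = 3.5877 (%²).
σ_p = √3.5877 = 1.894%.
VaR = 2.576 × 1.894% = 4.879%; on $30,000,000 that is $1,463,700.

$1,464,000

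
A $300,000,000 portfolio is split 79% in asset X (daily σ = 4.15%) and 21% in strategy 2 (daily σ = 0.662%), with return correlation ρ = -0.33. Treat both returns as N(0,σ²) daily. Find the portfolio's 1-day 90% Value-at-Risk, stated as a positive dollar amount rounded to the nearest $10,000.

$12,440,000

σ_p² = 0.79²·4.15² + 0.21²·0.662² + 2·-0.33·0.79·0.21·4.15·0.662 = 10.4671 (%²).
σ_p = √10.4671 = 3.235%.
At 90%, z = 1.282.
VaR = 1.282 × 3.235% = 4.147%; on $300,000,000 that is $12,441,000.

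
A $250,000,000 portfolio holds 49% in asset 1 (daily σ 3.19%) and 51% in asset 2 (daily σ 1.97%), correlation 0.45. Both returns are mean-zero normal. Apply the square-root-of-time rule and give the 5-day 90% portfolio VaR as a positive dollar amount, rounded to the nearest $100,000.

$15,800,000

σ_p = √(0.49²·3.19² + 0.51²·1.97² + 2·0.45·0.49·0.51·3.19·1.97) = 2.206%.
σ_{5d} = 2.206% × √5 = 4.933%.
z(90%) = 1.282.
VaR = 1.282 × 4.933% = 6.324%; on $250,000,000 that is $15,810,000.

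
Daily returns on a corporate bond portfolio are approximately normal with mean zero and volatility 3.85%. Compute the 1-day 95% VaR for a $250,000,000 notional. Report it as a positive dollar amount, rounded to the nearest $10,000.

$15,830,000

At 95% one-sided, z = 1.645.
VaR = z·σ = 1.645 × 3.85% = 6.333%.
On $250,000,000: 0.06333 × $250,000,000 = $15,832,500.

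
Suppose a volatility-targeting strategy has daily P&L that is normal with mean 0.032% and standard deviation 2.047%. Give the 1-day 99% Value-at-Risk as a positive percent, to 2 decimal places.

At 99% one-sided, z = 2.326.
VaR = −μ + z·σ = −(0.032%) + 2.326 × 2.047% = 4.729%.

4.73%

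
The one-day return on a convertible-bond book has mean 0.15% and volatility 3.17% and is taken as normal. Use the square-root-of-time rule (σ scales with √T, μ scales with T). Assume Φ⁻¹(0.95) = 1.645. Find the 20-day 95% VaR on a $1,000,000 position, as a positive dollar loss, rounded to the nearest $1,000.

$203,000

σ_{20d} = 3.17% × √20 = 14.177%; μ_{20d} = 20 × 0.15% = 3.000%.
VaR = −(3.000%) + 1.645 × 14.177% = 20.321%.
On $1,000,000: 0.20321 × $1,000,000 = $203,210.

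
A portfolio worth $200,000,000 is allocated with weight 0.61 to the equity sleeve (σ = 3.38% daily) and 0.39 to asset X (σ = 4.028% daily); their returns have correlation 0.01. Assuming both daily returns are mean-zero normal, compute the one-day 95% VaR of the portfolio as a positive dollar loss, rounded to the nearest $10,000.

σ_p² = 0.61²·3.38² + 0.39²·4.028² + 2·0.01·0.61·0.39·3.38·4.028 = 6.7836 (%²).
σ_p = √6.7836 = 2.605%.
At 95%, z = 1.645.
VaR = 1.645 × 2.605% = 4.285%; on $200,000,000 that is $8,570,000.

$8,570,000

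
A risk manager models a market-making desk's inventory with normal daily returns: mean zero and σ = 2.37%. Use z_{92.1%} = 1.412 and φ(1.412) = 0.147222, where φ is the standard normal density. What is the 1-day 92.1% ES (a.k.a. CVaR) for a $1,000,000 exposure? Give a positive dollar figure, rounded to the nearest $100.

Tail multiplier: φ(z)/(1−α) = 0.147222 / 0.079 = 1.864.
ES = 2.37% × 1.864 = 4.418%.
On $1,000,000: 0.04418 × $1,000,000 = $44,180.

$44,200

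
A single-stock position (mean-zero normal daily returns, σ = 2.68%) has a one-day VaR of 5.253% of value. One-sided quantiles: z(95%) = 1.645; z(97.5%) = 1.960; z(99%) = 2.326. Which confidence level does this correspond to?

Implied z = VaR/σ = 5.253 / 2.68 = 1.960.
This matches z(97.5%) = 1.960.

97.5%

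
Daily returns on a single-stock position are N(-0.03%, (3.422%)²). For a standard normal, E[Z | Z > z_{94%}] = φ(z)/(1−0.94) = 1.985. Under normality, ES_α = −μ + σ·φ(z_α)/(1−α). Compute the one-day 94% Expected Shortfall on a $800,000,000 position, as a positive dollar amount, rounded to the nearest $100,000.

ES = −(-0.03%) + 3.422% × 1.985 = 6.823%.
On $800,000,000: 0.06823 × $800,000,000 = $54,584,000.

$54,600,000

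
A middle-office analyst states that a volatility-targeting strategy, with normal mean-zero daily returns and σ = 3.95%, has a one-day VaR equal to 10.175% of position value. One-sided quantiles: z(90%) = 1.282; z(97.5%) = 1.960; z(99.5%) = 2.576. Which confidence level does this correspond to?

Implied z = VaR/σ = 10.175 / 3.95 = 2.576.
This matches z(99.5%) = 2.576.

99.5%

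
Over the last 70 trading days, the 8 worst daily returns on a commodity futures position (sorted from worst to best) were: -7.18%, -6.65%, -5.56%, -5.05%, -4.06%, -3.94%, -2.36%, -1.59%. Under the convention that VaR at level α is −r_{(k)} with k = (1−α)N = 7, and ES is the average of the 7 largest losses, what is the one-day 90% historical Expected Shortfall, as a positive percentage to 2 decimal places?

The 7 worst returns sum to -34.80%.
ES = −(-34.80%) / 7 = 4.9714…% ≈ 4.97%.

4.97%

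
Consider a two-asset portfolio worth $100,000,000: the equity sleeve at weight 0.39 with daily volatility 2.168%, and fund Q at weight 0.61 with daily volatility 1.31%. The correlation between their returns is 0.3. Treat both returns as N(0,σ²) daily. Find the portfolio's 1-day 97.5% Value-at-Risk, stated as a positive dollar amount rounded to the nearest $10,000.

$2,600,000

σ_p² = 0.39²·2.168² + 0.61²·1.31² + 2·0.3·0.39·0.61·2.168·1.31 = 1.7589 (%²).
σ_p = √1.7589 = 1.326%.
At 97.5%, z = 1.960.
VaR = 1.960 × 1.326% = 2.599%; on $100,000,000 that is $2,599,000.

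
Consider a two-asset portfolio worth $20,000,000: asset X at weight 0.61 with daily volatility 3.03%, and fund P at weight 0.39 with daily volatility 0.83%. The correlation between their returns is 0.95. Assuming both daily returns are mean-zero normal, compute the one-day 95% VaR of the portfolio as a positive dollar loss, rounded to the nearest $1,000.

$710,000

σ_p² = 0.61²·3.03² + 0.39²·0.83² + 2·0.95·0.61·0.39·3.03·0.83 = 4.6578 (%²).
σ_p = √4.6578 = 2.158%.
At 95%, z = 1.645.
VaR = 1.645 × 2.158% = 3.550%; on $20,000,000 that is $710,000.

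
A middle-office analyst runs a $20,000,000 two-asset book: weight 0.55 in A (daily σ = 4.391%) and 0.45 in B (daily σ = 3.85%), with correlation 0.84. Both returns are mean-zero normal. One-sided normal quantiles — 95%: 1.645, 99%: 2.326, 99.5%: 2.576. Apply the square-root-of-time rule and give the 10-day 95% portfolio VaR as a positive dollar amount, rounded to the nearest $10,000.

σ_p = √(0.55²·4.391² + 0.45²·3.85² + 2·0.84·0.55·0.45·4.391·3.85) = 3.983%.
σ_{10d} = 3.983% × √10 = 12.595%.
VaR = 1.645 × 12.595% = 20.719%; on $20,000,000 that is $4,143,800.

$4,140,000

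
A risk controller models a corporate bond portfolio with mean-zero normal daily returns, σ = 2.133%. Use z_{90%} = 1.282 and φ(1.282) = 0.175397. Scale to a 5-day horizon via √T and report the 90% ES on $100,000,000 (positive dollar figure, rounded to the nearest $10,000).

σ_{5d} = 2.133% × √5 = 4.770%.
ES multiplier = φ(z)/(1−α) = 0.175397/0.1 = 1.754.
ES = 4.770% × 1.754 = 8.367%; on $100,000,000: $8,367,000.

$8,370,000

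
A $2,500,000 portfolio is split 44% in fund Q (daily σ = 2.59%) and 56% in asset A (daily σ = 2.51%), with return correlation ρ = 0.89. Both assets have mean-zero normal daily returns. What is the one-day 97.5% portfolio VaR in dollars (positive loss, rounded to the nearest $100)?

$121,300

σ_p² = 0.44²·2.59² + 0.56²·2.51² + 2·0.89·0.44·0.56·2.59·2.51 = 6.1256 (%²).
σ_p = √6.1256 = 2.475%.
At 97.5%, z = 1.960.
VaR = 1.960 × 2.475% = 4.851%; on $2,500,000 that is $121,275.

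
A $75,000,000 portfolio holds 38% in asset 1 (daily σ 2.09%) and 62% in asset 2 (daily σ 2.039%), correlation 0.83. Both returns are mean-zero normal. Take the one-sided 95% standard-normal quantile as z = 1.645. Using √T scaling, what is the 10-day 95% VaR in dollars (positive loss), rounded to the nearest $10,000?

σ_p = √(0.38²·2.09² + 0.62²·2.039² + 2·0.83·0.38·0.62·2.09·2.039) = 1.974%.
σ_{10d} = 1.974% × √10 = 6.242%.
VaR = 1.645 × 6.242% = 10.268%; on $75,000,000 that is $7,701,000.

$7,700,000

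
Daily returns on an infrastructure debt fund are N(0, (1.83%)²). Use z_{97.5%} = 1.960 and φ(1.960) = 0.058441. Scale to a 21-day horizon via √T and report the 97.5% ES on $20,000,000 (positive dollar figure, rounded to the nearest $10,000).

σ_{21d} = 1.83% × √21 = 8.386%.
ES multiplier = φ(z)/(1−α) = 0.058441/0.025 = 2.338.
ES = 8.386% × 2.338 = 19.606%; on $20,000,000: $3,921,200.

$3,920,000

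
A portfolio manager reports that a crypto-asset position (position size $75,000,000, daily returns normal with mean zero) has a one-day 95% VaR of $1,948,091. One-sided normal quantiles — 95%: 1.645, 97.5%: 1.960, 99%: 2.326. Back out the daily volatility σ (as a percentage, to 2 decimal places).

1.58%

VaR as a fraction: $1,948,091 / $75,000,000 = 2.597%.
σ = VaR / z = 2.597% / 1.645 = 1.579%.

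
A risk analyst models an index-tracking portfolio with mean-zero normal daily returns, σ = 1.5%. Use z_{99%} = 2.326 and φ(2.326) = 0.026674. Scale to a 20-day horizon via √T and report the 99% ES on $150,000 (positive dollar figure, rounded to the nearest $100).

$26,800

σ_{20d} = 1.5% × √20 = 6.708%.
ES multiplier = φ(z)/(1−α) = 0.026674/0.01 = 2.667.
ES = 6.708% × 2.667 = 17.890%; on $150,000: $26,835.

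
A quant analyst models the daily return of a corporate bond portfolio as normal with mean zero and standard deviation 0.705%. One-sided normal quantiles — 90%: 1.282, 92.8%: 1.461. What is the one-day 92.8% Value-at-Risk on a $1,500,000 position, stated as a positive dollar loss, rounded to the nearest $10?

VaR = z·σ = 1.461 × 0.705% = 1.030%.
On $1,500,000: 0.01030 × $1,500,000 = $15,450.

$15,450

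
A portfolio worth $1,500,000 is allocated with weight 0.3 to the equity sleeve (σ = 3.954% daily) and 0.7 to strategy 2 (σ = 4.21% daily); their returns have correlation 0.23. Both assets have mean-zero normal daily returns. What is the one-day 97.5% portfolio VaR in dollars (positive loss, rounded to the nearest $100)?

$100,600

σ_p² = 0.3²·3.954² + 0.7²·4.21² + 2·0.23·0.3·0.7·3.954·4.21 = 11.6999 (%²).
σ_p = √11.6999 = 3.421%.
At 97.5%, z = 1.960.
VaR = 1.960 × 3.421% = 6.705%; on $1,500,000 that is $100,575.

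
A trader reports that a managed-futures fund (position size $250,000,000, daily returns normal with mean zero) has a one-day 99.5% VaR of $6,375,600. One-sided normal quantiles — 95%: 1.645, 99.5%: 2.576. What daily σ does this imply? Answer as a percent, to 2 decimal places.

0.99%

VaR as a fraction: $6,375,600 / $250,000,000 = 2.550%.
σ = VaR / z = 2.550% / 2.576 = 0.990%.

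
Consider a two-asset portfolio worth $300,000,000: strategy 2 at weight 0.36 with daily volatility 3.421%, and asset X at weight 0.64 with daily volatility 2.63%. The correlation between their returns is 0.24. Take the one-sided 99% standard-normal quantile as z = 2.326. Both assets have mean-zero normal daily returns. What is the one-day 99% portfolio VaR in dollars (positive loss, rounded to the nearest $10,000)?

σ_p² = 0.36²·3.421² + 0.64²·2.63² + 2·0.24·0.36·0.64·3.421·2.63 = 5.3449 (%²).
σ_p = √5.3449 = 2.312%.
VaR = 2.326 × 2.312% = 5.378%; on $300,000,000 that is $16,134,000.

$16,130,000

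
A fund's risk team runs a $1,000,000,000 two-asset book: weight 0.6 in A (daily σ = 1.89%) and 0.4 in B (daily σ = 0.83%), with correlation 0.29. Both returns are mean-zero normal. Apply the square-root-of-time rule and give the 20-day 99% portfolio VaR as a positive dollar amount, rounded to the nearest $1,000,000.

σ_p = √(0.6²·1.89² + 0.4²·0.83² + 2·0.29·0.6·0.4·1.89·0.83) = 1.271%.
σ_{20d} = 1.271% × √20 = 5.684%.
z(99%) = 2.326.
VaR = 2.326 × 5.684% = 13.221%; on $1,000,000,000 that is $132,210,000.

$132,000,000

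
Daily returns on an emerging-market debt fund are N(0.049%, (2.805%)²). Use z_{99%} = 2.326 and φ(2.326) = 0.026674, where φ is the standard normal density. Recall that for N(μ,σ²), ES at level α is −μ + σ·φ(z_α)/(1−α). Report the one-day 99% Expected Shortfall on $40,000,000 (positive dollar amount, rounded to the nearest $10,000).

$2,970,000

Tail multiplier: φ(z)/(1−α) = 0.026674 / 0.01 = 2.667.
ES = −(0.049%) + 2.805% × 2.667 = 7.432%.
On $40,000,000: 0.07432 × $40,000,000 = $2,972,800.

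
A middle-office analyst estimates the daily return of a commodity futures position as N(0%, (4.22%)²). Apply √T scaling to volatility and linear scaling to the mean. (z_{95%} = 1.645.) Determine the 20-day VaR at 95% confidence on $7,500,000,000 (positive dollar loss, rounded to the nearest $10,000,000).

σ_{20d} = 4.22% × √20 = 18.872%.
VaR = 1.645 × 18.872% = 31.044%.
On $7,500,000,000: 0.31044 × $7,500,000,000 = $2,328,300,000.

$2,330,000,000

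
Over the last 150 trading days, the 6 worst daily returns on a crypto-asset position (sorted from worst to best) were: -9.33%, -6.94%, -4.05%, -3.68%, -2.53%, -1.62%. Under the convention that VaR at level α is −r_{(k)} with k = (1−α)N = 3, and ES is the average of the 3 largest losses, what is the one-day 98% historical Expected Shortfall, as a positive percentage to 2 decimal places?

6.77%

The 3 worst returns sum to -20.32%.
ES = −(-20.32%) / 3 = 6.7733…% ≈ 6.77%.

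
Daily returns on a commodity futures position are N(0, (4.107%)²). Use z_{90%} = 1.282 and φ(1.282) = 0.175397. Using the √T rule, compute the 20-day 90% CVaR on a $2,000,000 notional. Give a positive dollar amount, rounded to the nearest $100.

σ_{20d} = 4.107% × √20 = 18.367%.
ES multiplier = φ(z)/(1−α) = 0.175397/0.1 = 1.754.
ES = 18.367% × 1.754 = 32.216%; on $2,000,000: $644,320.

$644,300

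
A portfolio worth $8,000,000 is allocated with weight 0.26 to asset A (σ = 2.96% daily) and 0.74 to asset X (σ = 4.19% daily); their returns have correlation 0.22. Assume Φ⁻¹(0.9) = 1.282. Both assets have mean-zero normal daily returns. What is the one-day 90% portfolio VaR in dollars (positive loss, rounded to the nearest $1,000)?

$344,000

σ_p² = 0.26²·2.96² + 0.74²·4.19² + 2·0.22·0.26·0.74·2.96·4.19 = 11.2559 (%²).
σ_p = √11.2559 = 3.355%.
VaR = 1.282 × 3.355% = 4.301%; on $8,000,000 that is $344,080.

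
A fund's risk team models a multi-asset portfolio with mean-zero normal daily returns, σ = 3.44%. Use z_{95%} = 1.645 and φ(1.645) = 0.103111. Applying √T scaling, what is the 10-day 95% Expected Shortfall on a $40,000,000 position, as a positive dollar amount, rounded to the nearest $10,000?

σ_{10d} = 3.44% × √10 = 10.878%.
ES multiplier = φ(z)/(1−α) = 0.103111/0.05 = 2.062.
ES = 10.878% × 2.062 = 22.430%; on $40,000,000: $8,972,000.

$8,970,000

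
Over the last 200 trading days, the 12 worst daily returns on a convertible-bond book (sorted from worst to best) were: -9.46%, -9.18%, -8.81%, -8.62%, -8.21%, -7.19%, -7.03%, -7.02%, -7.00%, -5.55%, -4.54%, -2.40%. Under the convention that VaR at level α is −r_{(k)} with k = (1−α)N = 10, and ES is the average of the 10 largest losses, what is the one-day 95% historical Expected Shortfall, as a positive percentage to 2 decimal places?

7.81%

The 10 worst returns sum to -78.07%.
ES = −(-78.07%) / 10 = 7.807% ≈ 7.81%.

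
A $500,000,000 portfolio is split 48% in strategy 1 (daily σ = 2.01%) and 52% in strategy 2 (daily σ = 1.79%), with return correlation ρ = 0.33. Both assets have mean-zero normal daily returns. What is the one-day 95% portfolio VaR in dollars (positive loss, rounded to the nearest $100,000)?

σ_p² = 0.48²·2.01² + 0.52²·1.79² + 2·0.33·0.48·0.52·2.01·1.79 = 2.3899 (%²).
σ_p = √2.3899 = 1.546%.
At 95%, z = 1.645.
VaR = 1.645 × 1.546% = 2.543%; on $500,000,000 that is $12,715,000.

$12,700,000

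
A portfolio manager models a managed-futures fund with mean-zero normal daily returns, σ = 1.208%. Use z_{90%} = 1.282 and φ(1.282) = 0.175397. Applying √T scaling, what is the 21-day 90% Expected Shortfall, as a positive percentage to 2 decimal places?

σ_{21d} = 1.208% × √21 = 5.536%.
ES multiplier = φ(z)/(1−α) = 0.175397/0.1 = 1.754.
ES = 5.536% × 1.754 = 9.710%.

9.71%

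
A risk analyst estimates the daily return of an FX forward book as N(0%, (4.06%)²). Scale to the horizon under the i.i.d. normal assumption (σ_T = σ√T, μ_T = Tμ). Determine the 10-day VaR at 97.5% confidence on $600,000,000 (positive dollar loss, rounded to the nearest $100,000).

$151,000,000

At 97.5%, z = 1.960.
σ_{10d} = 4.06% × √10 = 12.839%.
VaR = 1.960 × 12.839% = 25.164%.
On $600,000,000: 0.25164 × $600,000,000 = $150,984,000.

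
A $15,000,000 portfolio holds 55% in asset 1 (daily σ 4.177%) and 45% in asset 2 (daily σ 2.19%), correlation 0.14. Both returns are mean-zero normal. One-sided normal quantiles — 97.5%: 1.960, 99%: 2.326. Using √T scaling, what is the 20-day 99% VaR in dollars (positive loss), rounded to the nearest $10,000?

σ_p = √(0.55²·4.177² + 0.45²·2.19² + 2·0.14·0.55·0.45·4.177·2.19) = 2.624%.
σ_{20d} = 2.624% × √20 = 11.735%.
VaR = 2.326 × 11.735% = 27.296%; on $15,000,000 that is $4,094,400.

$4,090,000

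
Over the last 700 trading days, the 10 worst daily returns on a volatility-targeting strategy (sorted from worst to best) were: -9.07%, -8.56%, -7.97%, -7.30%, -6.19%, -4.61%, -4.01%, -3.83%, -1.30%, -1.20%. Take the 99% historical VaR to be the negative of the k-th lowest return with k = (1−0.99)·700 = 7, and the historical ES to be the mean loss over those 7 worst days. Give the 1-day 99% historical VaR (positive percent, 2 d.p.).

k = 7; the 7th lowest return is -4.01%, so VaR = 4.01%.

4.01%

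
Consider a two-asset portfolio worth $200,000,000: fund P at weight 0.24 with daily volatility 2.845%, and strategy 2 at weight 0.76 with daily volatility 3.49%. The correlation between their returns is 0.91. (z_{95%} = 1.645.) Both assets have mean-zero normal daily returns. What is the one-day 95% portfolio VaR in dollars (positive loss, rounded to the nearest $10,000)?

σ_p² = 0.24²·2.845² + 0.76²·3.49² + 2·0.91·0.24·0.76·2.845·3.49 = 10.7976 (%²).
σ_p = √10.7976 = 3.286%.
VaR = 1.645 × 3.286% = 5.405%; on $200,000,000 that is $10,810,000.

$10,810,000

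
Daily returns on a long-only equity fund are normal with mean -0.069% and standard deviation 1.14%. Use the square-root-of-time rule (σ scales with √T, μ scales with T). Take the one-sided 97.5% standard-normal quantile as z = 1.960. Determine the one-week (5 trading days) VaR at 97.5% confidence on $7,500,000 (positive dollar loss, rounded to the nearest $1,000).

σ_{5d} = 1.14% × √5 = 2.549%; μ_{5d} = 5 × -0.069% = -0.345%.
VaR = −(-0.345%) + 1.960 × 2.549% = 5.341%.
On $7,500,000: 0.05341 × $7,500,000 = $400,575.

$401,000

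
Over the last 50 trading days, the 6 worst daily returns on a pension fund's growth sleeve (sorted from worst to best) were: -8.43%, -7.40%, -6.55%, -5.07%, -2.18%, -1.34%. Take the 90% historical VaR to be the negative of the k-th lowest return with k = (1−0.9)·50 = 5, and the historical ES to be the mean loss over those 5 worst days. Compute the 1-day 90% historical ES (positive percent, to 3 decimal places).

The 5 worst returns sum to -29.63%.
ES = −(-29.63%) / 5 = 5.926%.

5.926%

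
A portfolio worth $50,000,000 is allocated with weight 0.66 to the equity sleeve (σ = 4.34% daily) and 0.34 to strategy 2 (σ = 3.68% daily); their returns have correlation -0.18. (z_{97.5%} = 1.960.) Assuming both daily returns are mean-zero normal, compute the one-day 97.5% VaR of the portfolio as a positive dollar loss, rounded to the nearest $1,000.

$2,854,000

σ_p² = 0.66²·4.34² + 0.34²·3.68² + 2·-0.18·0.66·0.34·4.34·3.68 = 8.4801 (%²).
σ_p = √8.4801 = 2.912%.
VaR = 1.960 × 2.912% = 5.708%; on $50,000,000 that is $2,854,000.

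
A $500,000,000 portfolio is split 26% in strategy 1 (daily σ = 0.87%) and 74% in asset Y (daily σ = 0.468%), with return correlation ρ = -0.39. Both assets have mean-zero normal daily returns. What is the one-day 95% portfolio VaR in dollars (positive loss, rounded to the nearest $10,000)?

$2,730,000

σ_p² = 0.26²·0.87² + 0.74²·0.468² + 2·-0.39·0.26·0.74·0.87·0.468 = 0.1100 (%²).
σ_p = √0.1100 = 0.332%.
At 95%, z = 1.645.
VaR = 1.645 × 0.332% = 0.546%; on $500,000,000 that is $2,730,000.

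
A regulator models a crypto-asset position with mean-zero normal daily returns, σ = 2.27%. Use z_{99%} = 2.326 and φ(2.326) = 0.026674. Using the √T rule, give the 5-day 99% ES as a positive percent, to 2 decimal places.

σ_{5d} = 2.27% × √5 = 5.076%.
ES multiplier = φ(z)/(1−α) = 0.026674/0.01 = 2.667.
ES = 5.076% × 2.667 = 13.538%.

13.54%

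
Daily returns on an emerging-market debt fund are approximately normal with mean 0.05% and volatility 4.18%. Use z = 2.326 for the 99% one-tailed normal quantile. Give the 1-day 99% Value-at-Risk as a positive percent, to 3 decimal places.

VaR = −μ + z·σ = −(0.05%) + 2.326 × 4.18% = 9.673%.

9.673%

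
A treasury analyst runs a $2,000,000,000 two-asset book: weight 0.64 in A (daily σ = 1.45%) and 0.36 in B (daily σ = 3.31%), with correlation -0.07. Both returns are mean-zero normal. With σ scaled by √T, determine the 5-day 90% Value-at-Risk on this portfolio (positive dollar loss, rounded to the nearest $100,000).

σ_p = √(0.64²·1.45² + 0.36²·3.31² + 2·-0.07·0.64·0.36·1.45·3.31) = 1.458%.
σ_{5d} = 1.458% × √5 = 3.260%.
z(90%) = 1.282.
VaR = 1.282 × 3.260% = 4.179%; on $2,000,000,000 that is $83,580,000.

$83,600,000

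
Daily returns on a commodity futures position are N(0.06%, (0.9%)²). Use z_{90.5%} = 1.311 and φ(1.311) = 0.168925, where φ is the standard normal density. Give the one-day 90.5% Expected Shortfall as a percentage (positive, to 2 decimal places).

Tail multiplier: φ(z)/(1−α) = 0.168925 / 0.095 = 1.778.
ES = −(0.06%) + 0.9% × 1.778 = 1.540%.

1.54%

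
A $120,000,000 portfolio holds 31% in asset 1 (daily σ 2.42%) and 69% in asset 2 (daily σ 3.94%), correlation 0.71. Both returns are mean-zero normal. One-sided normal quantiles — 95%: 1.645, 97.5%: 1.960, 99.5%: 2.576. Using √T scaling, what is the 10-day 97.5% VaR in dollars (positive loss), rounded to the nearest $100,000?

σ_p = √(0.31²·2.42² + 0.69²·3.94² + 2·0.71·0.31·0.69·2.42·3.94) = 3.294%.
σ_{10d} = 3.294% × √10 = 10.417%.
VaR = 1.960 × 10.417% = 20.417%; on $120,000,000 that is $24,500,400.

$24,500,000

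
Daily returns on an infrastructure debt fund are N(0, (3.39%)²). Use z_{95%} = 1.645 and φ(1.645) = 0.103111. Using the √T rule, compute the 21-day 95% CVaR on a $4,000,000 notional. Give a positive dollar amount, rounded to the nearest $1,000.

σ_{21d} = 3.39% × √21 = 15.535%.
ES multiplier = φ(z)/(1−α) = 0.103111/0.05 = 2.062.
ES = 15.535% × 2.062 = 32.033%; on $4,000,000: $1,281,320.

$1,281,000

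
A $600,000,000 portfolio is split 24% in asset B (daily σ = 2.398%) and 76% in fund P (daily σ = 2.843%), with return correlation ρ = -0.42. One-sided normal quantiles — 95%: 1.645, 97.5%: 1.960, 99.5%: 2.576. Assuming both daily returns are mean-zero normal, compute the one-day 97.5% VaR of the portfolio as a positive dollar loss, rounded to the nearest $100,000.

$23,400,000

σ_p² = 0.24²·2.398² + 0.76²·2.843² + 2·-0.42·0.24·0.76·2.398·2.843 = 3.9552 (%²).
σ_p = √3.9552 = 1.989%.
VaR = 1.960 × 1.989% = 3.898%; on $600,000,000 that is $23,388,000.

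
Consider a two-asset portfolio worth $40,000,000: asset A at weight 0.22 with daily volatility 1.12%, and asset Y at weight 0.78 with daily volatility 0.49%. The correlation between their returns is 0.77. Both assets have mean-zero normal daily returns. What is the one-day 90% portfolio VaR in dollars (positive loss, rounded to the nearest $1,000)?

$304,000

σ_p² = 0.22²·1.12² + 0.78²·0.49² + 2·0.77·0.22·0.78·1.12·0.49 = 0.3518 (%²).
σ_p = √0.3518 = 0.593%.
At 90%, z = 1.282.
VaR = 1.282 × 0.593% = 0.760%; on $40,000,000 that is $304,000.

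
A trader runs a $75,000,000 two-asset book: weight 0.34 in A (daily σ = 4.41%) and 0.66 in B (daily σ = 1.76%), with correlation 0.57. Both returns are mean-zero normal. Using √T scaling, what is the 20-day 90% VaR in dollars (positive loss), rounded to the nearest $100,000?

σ_p = √(0.34²·4.41² + 0.66²·1.76² + 2·0.57·0.34·0.66·4.41·1.76) = 2.363%.
σ_{20d} = 2.363% × √20 = 10.568%.
z(90%) = 1.282.
VaR = 1.282 × 10.568% = 13.548%; on $75,000,000 that is $10,161,000.

$10,200,000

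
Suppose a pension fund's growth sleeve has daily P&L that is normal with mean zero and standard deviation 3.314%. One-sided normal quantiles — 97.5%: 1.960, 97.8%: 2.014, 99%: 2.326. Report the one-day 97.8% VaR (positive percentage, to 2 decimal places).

VaR = z·σ = 2.014 × 3.314% = 6.674%.

6.67%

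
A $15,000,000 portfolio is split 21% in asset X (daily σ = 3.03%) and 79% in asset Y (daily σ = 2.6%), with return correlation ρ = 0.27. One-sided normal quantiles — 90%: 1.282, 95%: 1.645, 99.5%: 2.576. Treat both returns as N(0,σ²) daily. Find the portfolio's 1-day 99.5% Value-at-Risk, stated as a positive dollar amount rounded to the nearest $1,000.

σ_p² = 0.21²·3.03² + 0.79²·2.6² + 2·0.27·0.21·0.79·3.03·2.6 = 5.3296 (%²).
σ_p = √5.3296 = 2.309%.
VaR = 2.576 × 2.309% = 5.948%; on $15,000,000 that is $892,200.

$892,000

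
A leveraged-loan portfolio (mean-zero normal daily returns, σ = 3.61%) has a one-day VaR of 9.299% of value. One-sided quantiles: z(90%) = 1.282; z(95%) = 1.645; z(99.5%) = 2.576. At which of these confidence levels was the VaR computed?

Implied z = VaR/σ = 9.299 / 3.61 = 2.576.
This matches z(99.5%) = 2.576.

99.5%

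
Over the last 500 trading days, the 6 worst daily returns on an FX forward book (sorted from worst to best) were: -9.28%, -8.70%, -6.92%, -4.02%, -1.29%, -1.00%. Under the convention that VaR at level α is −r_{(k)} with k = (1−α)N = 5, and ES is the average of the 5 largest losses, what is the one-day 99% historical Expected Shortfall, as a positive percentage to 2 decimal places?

The 5 worst returns sum to -30.21%.
ES = −(-30.21%) / 5 = 6.042% ≈ 6.04%.

6.04%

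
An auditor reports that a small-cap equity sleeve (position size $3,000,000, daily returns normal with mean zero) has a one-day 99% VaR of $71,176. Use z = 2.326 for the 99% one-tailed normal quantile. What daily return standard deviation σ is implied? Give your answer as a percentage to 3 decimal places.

1.020%

VaR as a fraction: $71,176 / $3,000,000 = 2.373%.
σ = VaR / z = 2.373% / 2.326 = 1.020%.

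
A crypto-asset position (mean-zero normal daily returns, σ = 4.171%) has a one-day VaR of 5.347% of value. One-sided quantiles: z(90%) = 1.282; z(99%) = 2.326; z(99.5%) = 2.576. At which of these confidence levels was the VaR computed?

Implied z = VaR/σ = 5.347 / 4.171 = 1.282.
This matches z(90%) = 1.282.

90%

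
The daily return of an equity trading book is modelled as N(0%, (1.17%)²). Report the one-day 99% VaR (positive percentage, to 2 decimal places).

At 99% one-sided, z = 2.326.
VaR = z·σ = 2.326 × 1.17% = 2.721%.

2.72%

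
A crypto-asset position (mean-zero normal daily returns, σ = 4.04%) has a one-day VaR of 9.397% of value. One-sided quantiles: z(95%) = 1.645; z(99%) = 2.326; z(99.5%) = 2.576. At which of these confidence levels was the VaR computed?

99%

Implied z = VaR/σ = 9.397 / 4.04 = 2.326.
This matches z(99%) = 2.326.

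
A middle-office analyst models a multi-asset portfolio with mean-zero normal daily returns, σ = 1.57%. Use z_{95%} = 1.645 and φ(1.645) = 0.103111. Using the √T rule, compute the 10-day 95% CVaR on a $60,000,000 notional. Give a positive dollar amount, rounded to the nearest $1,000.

σ_{10d} = 1.57% × √10 = 4.965%.
ES multiplier = φ(z)/(1−α) = 0.103111/0.05 = 2.062.
ES = 4.965% × 2.062 = 10.238%; on $60,000,000: $6,142,800.

$6,143,000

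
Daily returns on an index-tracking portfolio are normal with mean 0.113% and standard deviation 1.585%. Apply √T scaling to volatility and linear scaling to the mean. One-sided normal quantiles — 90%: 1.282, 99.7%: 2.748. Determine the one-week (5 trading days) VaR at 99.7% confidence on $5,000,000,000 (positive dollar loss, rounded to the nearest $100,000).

$458,700,000

σ_{5d} = 1.585% × √5 = 3.544%; μ_{5d} = 5 × 0.113% = 0.565%.
VaR = −(0.565%) + 2.748 × 3.544% = 9.174%.
On $5,000,000,000: 0.09174 × $5,000,000,000 = $458,700,000.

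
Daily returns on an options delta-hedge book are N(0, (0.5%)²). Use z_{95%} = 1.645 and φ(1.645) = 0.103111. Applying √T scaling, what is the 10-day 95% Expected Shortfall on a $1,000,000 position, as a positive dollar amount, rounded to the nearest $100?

$32,600

σ_{10d} = 0.5% × √10 = 1.581%.
ES multiplier = φ(z)/(1−α) = 0.103111/0.05 = 2.062.
ES = 1.581% × 2.062 = 3.260%; on $1,000,000: $32,600.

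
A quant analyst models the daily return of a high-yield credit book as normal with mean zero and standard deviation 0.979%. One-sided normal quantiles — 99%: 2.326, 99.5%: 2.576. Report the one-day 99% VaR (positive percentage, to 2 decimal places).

2.28%

VaR = z·σ = 2.326 × 0.979% = 2.277%.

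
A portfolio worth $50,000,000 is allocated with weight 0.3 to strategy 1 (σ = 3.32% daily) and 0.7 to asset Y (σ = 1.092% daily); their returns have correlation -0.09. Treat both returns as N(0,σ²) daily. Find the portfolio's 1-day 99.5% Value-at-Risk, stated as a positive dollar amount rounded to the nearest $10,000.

σ_p² = 0.3²·3.32² + 0.7²·1.092² + 2·-0.09·0.3·0.7·3.32·1.092 = 1.4393 (%²).
σ_p = √1.4393 = 1.200%.
At 99.5%, z = 2.576.
VaR = 2.576 × 1.200% = 3.091%; on $50,000,000 that is $1,545,500.

$1,550,000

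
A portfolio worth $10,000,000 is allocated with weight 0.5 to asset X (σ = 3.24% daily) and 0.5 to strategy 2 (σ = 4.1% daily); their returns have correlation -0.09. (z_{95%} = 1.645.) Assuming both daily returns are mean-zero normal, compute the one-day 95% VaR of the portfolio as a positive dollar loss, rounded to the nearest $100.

σ_p² = 0.5²·3.24² + 0.5²·4.1² + 2·-0.09·0.5·0.5·3.24·4.1 = 6.2291 (%²).
σ_p = √6.2291 = 2.496%.
VaR = 1.645 × 2.496% = 4.106%; on $10,000,000 that is $410,600.

$410,600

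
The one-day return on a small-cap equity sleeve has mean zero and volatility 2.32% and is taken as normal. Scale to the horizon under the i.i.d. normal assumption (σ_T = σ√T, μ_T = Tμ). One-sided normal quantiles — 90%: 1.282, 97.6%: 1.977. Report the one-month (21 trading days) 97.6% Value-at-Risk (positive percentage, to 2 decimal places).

σ_{21d} = 2.32% × √21 = 10.632%.
VaR = 1.977 × 10.632% = 21.019%.

21.02%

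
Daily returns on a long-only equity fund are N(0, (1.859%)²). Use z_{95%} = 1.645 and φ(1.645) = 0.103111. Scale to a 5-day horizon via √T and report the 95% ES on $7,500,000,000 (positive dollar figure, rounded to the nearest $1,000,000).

$643,000,000

σ_{5d} = 1.859% × √5 = 4.157%.
ES multiplier = φ(z)/(1−α) = 0.103111/0.05 = 2.062.
ES = 4.157% × 2.062 = 8.572%; on $7,500,000,000: $642,900,000.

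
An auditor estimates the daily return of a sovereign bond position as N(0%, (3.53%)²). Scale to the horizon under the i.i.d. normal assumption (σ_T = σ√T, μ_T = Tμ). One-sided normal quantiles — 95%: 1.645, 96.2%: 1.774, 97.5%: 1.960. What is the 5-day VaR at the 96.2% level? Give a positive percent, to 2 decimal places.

σ_{5d} = 3.53% × √5 = 7.893%.
VaR = 1.774 × 7.893% = 14.002%.

14.00%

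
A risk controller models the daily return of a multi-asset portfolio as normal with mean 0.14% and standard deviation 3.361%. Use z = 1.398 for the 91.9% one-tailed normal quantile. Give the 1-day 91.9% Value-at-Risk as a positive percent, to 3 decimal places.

4.559%

VaR = −μ + z·σ = −(0.14%) + 1.398 × 3.361% = 4.559%.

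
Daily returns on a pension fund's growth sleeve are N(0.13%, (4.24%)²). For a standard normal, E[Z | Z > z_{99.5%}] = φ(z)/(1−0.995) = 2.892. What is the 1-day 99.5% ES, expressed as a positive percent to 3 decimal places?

12.132%

ES = −(0.13%) + 4.24% × 2.892 = 12.132%.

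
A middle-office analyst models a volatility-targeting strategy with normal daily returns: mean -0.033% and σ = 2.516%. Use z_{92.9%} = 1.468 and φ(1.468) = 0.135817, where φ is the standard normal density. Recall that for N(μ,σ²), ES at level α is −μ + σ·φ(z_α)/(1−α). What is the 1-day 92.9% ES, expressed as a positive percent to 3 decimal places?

Tail multiplier: φ(z)/(1−α) = 0.135817 / 0.071 = 1.913.
ES = −(-0.033%) + 2.516% × 1.913 = 4.846%.

4.846%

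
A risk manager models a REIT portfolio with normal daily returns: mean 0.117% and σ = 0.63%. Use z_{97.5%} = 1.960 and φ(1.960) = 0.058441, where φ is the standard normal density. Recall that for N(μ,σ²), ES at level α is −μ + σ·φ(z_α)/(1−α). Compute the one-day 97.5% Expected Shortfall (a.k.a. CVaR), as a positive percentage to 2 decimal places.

Tail multiplier: φ(z)/(1−α) = 0.058441 / 0.025 = 2.338.
ES = −(0.117%) + 0.63% × 2.338 = 1.356%.

1.36%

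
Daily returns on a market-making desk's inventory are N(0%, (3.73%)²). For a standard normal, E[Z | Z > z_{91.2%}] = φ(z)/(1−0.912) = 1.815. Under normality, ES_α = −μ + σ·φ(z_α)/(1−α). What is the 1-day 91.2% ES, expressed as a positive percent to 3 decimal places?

ES = 3.73% × 1.815 = 6.770%.

6.770%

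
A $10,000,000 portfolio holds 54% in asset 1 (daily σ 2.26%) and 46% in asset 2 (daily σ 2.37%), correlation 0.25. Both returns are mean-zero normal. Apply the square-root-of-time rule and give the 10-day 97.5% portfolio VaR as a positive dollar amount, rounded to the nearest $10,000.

$1,130,000

σ_p = √(0.54²·2.26² + 0.46²·2.37² + 2·0.25·0.54·0.46·2.26·2.37) = 1.828%.
σ_{10d} = 1.828% × √10 = 5.781%.
z(97.5%) = 1.960.
VaR = 1.960 × 5.781% = 11.331%; on $10,000,000 that is $1,133,100.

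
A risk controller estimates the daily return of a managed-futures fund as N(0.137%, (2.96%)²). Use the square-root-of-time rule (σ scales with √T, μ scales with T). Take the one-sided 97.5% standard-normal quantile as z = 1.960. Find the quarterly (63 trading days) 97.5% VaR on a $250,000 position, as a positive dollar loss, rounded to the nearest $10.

$93,540

σ_{63d} = 2.96% × √63 = 23.494%; μ_{63d} = 63 × 0.137% = 8.631%.
VaR = −(8.631%) + 1.960 × 23.494% = 37.417%.
On $250,000: 0.37417 × $250,000 = $93,542.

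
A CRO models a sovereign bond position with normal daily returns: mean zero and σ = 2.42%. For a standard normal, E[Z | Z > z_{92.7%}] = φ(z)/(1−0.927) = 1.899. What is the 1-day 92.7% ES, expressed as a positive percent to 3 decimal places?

4.596%

ES = 2.42% × 1.899 = 4.596%.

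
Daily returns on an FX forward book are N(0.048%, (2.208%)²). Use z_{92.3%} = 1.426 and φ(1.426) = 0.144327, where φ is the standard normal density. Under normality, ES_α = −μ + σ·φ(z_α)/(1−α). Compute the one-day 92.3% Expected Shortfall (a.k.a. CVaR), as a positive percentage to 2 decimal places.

Tail multiplier: φ(z)/(1−α) = 0.144327 / 0.077 = 1.874.
ES = −(0.048%) + 2.208% × 1.874 = 4.090%.

4.09%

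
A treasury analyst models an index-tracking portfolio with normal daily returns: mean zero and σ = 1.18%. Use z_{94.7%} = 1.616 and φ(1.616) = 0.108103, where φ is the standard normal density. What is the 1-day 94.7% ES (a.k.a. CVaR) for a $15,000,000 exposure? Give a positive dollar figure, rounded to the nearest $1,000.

$361,000

Tail multiplier: φ(z)/(1−α) = 0.108103 / 0.053 = 2.040.
ES = 1.18% × 2.040 = 2.407%.
On $15,000,000: 0.02407 × $15,000,000 = $361,050.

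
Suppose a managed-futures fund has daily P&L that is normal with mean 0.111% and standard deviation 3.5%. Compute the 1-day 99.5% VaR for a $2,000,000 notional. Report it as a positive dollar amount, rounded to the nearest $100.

$178,100

At 99.5% one-sided, z = 2.576.
VaR = −μ + z·σ = −(0.111%) + 2.576 × 3.5% = 8.905%.
On $2,000,000: 0.08905 × $2,000,000 = $178,100.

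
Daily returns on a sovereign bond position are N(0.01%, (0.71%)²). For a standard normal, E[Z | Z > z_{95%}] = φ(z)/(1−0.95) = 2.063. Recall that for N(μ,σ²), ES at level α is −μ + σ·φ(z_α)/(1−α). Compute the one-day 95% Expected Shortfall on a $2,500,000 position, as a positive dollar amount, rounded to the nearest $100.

$36,400

ES = −(0.01%) + 0.71% × 2.063 = 1.455%.
On $2,500,000: 0.01455 × $2,500,000 = $36,375.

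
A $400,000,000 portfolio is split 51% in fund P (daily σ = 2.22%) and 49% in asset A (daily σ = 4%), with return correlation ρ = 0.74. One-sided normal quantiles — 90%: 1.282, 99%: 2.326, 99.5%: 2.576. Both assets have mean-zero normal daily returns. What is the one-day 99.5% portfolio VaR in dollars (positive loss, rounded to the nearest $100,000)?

$29,900,000

σ_p² = 0.51²·2.22² + 0.49²·4² + 2·0.74·0.51·0.49·2.22·4 = 8.4078 (%²).
σ_p = √8.4078 = 2.900%.
VaR = 2.576 × 2.900% = 7.470%; on $400,000,000 that is $29,880,000.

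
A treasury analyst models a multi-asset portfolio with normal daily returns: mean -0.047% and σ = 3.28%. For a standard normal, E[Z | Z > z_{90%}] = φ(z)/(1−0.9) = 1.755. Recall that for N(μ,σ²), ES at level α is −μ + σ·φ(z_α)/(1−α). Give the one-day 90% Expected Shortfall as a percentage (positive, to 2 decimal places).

5.80%

ES = −(-0.047%) + 3.28% × 1.755 = 5.803%.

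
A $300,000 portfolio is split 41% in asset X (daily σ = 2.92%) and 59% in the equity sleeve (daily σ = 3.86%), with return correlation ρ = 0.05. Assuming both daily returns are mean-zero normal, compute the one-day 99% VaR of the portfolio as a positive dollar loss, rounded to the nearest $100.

σ_p² = 0.41²·2.92² + 0.59²·3.86² + 2·0.05·0.41·0.59·2.92·3.86 = 6.8925 (%²).
σ_p = √6.8925 = 2.625%.
At 99%, z = 2.326.
VaR = 2.326 × 2.625% = 6.106%; on $300,000 that is $18,318.

$18,300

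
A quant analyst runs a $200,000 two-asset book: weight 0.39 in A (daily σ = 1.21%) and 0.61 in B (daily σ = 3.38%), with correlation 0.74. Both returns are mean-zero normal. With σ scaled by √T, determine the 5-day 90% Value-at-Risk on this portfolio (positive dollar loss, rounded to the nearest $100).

σ_p = √(0.39²·1.21² + 0.61²·3.38² + 2·0.74·0.39·0.61·1.21·3.38) = 2.432%.
σ_{5d} = 2.432% × √5 = 5.438%.
z(90%) = 1.282.
VaR = 1.282 × 5.438% = 6.972%; on $200,000 that is $13,944.

$13,900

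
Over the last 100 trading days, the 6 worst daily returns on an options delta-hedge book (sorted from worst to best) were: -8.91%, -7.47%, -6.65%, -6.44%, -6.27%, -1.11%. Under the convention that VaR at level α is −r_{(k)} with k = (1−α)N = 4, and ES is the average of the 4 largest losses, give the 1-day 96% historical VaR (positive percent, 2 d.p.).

k = 4; the 4th lowest return is -6.44%, so VaR = 6.44%.

6.44%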